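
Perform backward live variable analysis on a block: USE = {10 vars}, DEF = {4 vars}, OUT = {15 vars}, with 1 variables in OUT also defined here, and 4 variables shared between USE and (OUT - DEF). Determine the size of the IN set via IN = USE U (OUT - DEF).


OUT - DEF: 15 - 1 = 14
|IN| = |USE| + |OUT - DEF| - |USE ∩ (OUT - DEF)| = 10 + 14 - 4 = 20

20


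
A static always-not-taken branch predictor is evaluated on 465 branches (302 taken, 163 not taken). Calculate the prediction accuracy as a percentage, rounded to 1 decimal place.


Predictor: always-not-taken
Correct predictions = 163
Accuracy = 163 / 465 * 100 = 35.1%

35.1


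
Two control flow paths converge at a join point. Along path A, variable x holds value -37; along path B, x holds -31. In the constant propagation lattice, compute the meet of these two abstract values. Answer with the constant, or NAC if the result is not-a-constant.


Meet operation: if both paths give the same constant, result is that constant; if they differ, result is NAC (not-a-constant).
Path A: -37, Path B: -31 -> differ
Result: not-a-constant -> NAC

NAC


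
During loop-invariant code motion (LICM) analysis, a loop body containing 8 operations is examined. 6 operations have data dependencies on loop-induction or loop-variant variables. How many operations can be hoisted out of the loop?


Invariant candidates = total - loop-dependent
= 8 - 6 = 2

2


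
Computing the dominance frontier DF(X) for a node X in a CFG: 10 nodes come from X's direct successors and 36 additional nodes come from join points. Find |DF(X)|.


DF(X) = direct successor contributions + join point contributions
= 10 + 36 = 46

46


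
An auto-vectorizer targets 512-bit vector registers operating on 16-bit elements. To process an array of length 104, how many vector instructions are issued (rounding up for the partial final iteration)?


Width = 512 / 16 = 32 elements per vector op
Iterations = ceil(104 / 32) = 4

4


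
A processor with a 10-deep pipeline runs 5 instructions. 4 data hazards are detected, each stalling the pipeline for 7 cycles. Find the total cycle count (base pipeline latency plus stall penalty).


Base cycles = 10 + 5 - 1 = 14
Total stalls = 4 * 7 = 28
Total = 14 + 28 = 42

42


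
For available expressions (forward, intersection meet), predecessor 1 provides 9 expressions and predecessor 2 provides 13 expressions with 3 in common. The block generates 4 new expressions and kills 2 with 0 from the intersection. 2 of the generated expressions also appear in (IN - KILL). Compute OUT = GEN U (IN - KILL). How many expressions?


IN = intersection of predecessors = 3
IN - KILL = 3 - 0 = 3
|OUT| = |GEN| + |IN - KILL| - |GEN ∩ (IN - KILL)| = 4 + 3 - 2 = 5

5


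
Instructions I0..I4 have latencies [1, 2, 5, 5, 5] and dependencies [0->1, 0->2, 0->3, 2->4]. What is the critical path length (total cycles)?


Compute longest path through dependency graph: dist(Ik) = max over predecessors of dist + latency(Ik).
dist(I0) = latency 1 = 1
dist(I1) = dist(I0) + 2 = 1 + 2 = 3
dist(I2) = dist(I0) + 5 = 1 + 5 = 6
dist(I3) = dist(I0) + 5 = 1 + 5 = 6
dist(I4) = dist(I2) + 5 = 6 + 5 = 11
Critical path = max dist = 11

11


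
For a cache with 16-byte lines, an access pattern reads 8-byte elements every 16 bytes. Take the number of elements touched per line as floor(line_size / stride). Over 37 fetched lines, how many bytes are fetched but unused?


Elements per line = floor(16 / 16) = 1
Bytes used per line = 1 * 8 = 8
Wasted per line = 16 - 8 = 8
Total wasted = 8 * 37 = 296

296


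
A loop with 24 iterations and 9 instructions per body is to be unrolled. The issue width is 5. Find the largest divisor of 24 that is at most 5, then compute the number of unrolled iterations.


Largest divisor of 24 <= 5 is 4
New iterations = 24 / 4 = 6

6


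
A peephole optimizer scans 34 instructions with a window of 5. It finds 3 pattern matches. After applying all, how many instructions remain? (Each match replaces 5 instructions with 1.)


Each match removes 4 instructions.
Total removed = 3 * 4 = 12
Remaining = 34 - 12 = 22

22


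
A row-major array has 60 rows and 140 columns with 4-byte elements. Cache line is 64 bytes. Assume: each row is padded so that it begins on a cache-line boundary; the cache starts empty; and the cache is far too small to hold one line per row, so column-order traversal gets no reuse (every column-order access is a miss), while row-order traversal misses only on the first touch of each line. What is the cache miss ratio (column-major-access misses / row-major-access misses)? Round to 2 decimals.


Each row occupies 140 * 4 = 560 bytes and starts on a line boundary, so it spans ceil(560 / 64) = 9 cache lines.
Row-major traversal misses (one per line touched): 60 * ceil(140 * 4 / 64) = 540
Column-major traversal misses (no reuse, every access misses): 60 * 140 = 8400
Ratio = 8400 / 540 = 15.56

15.56


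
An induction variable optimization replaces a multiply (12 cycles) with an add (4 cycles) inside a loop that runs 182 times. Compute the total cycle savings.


Per-iteration saving = 12 - 4 = 8
Total saved = 182 * 8 = 1456

1456


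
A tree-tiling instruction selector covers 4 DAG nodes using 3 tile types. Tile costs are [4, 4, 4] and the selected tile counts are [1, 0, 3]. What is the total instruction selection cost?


Total cost = sum(count_i * cost_i)
= 1*4 + 0*4 + 3*4
= 16

16


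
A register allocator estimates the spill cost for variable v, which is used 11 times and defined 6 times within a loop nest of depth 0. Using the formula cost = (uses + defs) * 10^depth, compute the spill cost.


uses + defs = 11 + 6 = 17
10^0 = 1
Spill cost = 17 * 1 = 17

17


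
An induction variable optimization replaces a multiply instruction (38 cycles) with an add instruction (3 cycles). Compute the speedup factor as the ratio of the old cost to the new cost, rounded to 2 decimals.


Ratio = mult_cost / add_cost = 38 / 3 = 12.67

12.67


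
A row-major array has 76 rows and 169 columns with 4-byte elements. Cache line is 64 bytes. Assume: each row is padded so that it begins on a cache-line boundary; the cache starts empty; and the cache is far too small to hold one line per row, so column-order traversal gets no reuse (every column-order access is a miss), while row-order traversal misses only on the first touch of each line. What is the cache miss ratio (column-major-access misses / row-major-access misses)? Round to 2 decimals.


Each row occupies 169 * 4 = 676 bytes and starts on a line boundary, so it spans ceil(676 / 64) = 11 cache lines.
Row-major traversal misses (one per line touched): 76 * ceil(169 * 4 / 64) = 836
Column-major traversal misses (no reuse, every access misses): 76 * 169 = 12844
Ratio = 12844 / 836 = 15.36

15.36


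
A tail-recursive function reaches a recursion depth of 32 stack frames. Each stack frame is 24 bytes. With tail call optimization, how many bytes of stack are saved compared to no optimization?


Without TCO: 32 * 24 = 768 bytes
With TCO: reuse 1 frame = 24 bytes
Savings = 768 - 24 = 744

744


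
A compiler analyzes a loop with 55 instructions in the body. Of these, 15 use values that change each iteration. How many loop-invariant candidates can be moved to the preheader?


Invariant candidates = total - loop-dependent
= 55 - 15 = 40

40


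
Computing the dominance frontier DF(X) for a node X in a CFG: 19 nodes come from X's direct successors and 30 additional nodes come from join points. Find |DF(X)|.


DF(X) = direct successor contributions + join point contributions
= 19 + 30 = 49

49


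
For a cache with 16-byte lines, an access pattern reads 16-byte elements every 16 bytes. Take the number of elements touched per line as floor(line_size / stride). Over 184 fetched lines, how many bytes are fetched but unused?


Elements per line = floor(16 / 16) = 1
Bytes used per line = 1 * 16 = 16
Wasted per line = 16 - 16 = 0
Total wasted = 0 * 184 = 0

0


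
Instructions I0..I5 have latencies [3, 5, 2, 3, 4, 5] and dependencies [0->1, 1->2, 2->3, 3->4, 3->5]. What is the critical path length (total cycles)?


Compute longest path through dependency graph: dist(Ik) = max over predecessors of dist + latency(Ik).
dist(I0) = latency 3 = 3
dist(I1) = dist(I0) + 5 = 3 + 5 = 8
dist(I2) = dist(I1) + 2 = 8 + 2 = 10
dist(I3) = dist(I2) + 3 = 10 + 3 = 13
dist(I4) = dist(I3) + 4 = 13 + 4 = 17
dist(I5) = dist(I3) + 5 = 13 + 5 = 18
Critical path = max dist = 18

18


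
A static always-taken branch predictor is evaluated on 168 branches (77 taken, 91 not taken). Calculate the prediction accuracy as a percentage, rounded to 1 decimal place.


Predictor: always-taken
Correct predictions = 77
Accuracy = 77 / 168 * 100 = 45.8%

45.8


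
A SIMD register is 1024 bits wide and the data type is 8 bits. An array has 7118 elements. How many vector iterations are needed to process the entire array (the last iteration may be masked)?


Width = 1024 / 8 = 128 elements per vector op
Iterations = ceil(7118 / 128) = 56

56


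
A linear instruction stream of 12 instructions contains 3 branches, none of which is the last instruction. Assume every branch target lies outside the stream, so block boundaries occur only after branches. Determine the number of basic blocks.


With no in-sequence branch targets, the leaders are the first instruction plus the instruction after each branch.
Number of basic blocks = branches + 1
= 3 + 1 = 4

4


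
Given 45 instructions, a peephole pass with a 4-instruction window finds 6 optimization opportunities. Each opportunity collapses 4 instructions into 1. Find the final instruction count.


Each match removes 3 instructions.
Total removed = 6 * 3 = 18
Remaining = 45 - 18 = 27

27


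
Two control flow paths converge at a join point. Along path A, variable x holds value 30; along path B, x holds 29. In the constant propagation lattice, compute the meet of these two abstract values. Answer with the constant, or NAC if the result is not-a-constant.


Meet operation: if both paths give the same constant, result is that constant; if they differ, result is NAC (not-a-constant).
Path A: 30, Path B: 29 -> differ
Result: not-a-constant -> NAC

NAC


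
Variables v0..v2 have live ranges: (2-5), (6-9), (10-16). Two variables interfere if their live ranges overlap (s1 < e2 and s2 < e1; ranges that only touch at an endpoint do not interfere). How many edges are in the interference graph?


Check all pairs for overlapping intervals.
Two intervals (s1,e1) and (s2,e2) overlap if s1 < e2 and s2 < e1.
v0 (2-5) vs v1..v2: overlaps none -> 0
v1 (6-9) vs v2: overlaps none -> 0
Total overlapping pairs = 0 + 0 = 0

0


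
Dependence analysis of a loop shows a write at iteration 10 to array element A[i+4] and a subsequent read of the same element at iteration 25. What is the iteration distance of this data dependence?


Distance = read iteration - write iteration
= 25 - 10 = 15

15


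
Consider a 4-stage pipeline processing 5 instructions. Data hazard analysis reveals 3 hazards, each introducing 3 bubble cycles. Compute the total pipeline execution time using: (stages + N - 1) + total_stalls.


Base cycles = 4 + 5 - 1 = 8
Total stalls = 3 * 3 = 9
Total = 8 + 9 = 17

17


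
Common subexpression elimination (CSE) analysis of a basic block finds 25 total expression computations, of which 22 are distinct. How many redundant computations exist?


CSE count = total expressions - unique expressions
= 25 - 22 = 3

3


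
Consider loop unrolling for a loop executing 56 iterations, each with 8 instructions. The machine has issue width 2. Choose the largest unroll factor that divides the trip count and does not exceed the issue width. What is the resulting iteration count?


Largest divisor of 56 <= 2 is 2
New iterations = 56 / 2 = 28

28


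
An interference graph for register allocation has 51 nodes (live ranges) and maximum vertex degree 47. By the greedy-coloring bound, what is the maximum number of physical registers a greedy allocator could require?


Greedy coloring never needs more than (max_degree + 1) colors: when coloring a vertex, at most max_degree neighbors are already colored.
Upper bound = 47 + 1 = 48

48


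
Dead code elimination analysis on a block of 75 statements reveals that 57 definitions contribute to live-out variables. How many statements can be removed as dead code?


Dead code = total statements - live definitions
= 75 - 57 = 18

18


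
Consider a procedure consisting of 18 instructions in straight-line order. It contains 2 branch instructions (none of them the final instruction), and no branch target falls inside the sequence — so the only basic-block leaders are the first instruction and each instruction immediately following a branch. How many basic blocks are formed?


With no in-sequence branch targets, the leaders are the first instruction plus the instruction after each branch.
Number of basic blocks = branches + 1
= 2 + 1 = 3

3


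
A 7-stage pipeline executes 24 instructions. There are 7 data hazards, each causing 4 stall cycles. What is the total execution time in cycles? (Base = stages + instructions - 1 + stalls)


Base cycles = 7 + 24 - 1 = 30
Total stalls = 7 * 4 = 28
Total = 30 + 28 = 58

58


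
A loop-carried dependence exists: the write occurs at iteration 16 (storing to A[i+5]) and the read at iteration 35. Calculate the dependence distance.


Distance = read iteration - write iteration
= 35 - 16 = 19

19


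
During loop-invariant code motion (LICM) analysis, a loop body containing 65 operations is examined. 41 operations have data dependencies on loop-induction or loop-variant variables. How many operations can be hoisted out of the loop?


Invariant candidates = total - loop-dependent
= 65 - 41 = 24

24


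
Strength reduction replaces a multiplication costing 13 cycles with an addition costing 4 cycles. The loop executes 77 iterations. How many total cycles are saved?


Per-iteration saving = 13 - 4 = 9
Total saved = 77 * 9 = 693

693


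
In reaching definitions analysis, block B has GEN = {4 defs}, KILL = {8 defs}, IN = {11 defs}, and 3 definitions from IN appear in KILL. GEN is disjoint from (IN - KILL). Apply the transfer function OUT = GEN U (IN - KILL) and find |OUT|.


IN - KILL: 11 - 3 = 8 surviving definitions
OUT = GEN + surviving = 4 + 8 = 12

12


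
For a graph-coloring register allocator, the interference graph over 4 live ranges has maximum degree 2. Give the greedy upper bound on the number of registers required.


Greedy coloring never needs more than (max_degree + 1) colors: when coloring a vertex, at most max_degree neighbors are already colored.
Upper bound = 2 + 1 = 3

3


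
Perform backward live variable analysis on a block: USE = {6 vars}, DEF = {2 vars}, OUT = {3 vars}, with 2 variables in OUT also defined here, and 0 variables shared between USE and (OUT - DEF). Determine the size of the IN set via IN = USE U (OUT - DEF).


OUT - DEF: 3 - 2 = 1
|IN| = |USE| + |OUT - DEF| - |USE ∩ (OUT - DEF)| = 6 + 1 - 0 = 7

7


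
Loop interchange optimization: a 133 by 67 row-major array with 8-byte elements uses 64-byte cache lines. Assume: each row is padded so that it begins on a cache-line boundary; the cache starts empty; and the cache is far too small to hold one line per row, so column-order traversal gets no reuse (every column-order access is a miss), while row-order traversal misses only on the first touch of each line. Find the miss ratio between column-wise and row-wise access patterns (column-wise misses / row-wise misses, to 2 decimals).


Each row occupies 67 * 8 = 536 bytes and starts on a line boundary, so it spans ceil(536 / 64) = 9 cache lines.
Row-major traversal misses (one per line touched): 133 * ceil(67 * 8 / 64) = 1197
Column-major traversal misses (no reuse, every access misses): 133 * 67 = 8911
Ratio = 8911 / 1197 = 7.44

7.44


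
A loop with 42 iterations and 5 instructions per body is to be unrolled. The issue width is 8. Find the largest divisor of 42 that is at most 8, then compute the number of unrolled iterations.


Largest divisor of 42 <= 8 is 7
New iterations = 42 / 7 = 6

6


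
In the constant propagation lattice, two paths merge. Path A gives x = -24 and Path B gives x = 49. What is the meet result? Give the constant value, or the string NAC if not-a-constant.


Meet operation: if both paths give the same constant, result is that constant; if they differ, result is NAC (not-a-constant).
Path A: -24, Path B: 49 -> differ
Result: not-a-constant -> NAC

NAC


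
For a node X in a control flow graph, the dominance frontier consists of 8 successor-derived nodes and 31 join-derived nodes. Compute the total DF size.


DF(X) = direct successor contributions + join point contributions
= 8 + 31 = 39

39


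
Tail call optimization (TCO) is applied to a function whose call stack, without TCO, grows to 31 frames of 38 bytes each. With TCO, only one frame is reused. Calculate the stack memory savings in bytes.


Without TCO: 31 * 38 = 1178 bytes
With TCO: reuse 1 frame = 38 bytes
Savings = 1178 - 38 = 1140

1140


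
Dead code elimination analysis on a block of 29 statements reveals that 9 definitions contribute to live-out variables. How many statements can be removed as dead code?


Dead code = total statements - live definitions
= 29 - 9 = 20

20


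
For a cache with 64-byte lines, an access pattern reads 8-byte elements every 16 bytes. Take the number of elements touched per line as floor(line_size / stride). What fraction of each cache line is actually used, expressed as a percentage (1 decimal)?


Elements per cache line = floor(64 / 16) = 4
Bytes used = 4 * 8 = 32
Utilization = 32 / 64 * 100 = 50.0%

50.0


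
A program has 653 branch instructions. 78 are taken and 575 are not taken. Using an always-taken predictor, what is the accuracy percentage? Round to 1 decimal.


Predictor: always-taken
Correct predictions = 78
Accuracy = 78 / 653 * 100 = 11.9%

11.9


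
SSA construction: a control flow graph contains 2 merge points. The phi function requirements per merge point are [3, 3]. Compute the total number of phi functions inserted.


Total phi functions = sum of phi functions at each join node
= 3 + 3 = 6

6


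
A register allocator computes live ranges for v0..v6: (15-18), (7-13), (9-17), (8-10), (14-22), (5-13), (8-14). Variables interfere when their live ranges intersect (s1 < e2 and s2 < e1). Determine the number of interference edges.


Check all pairs for overlapping intervals.
Two intervals (s1,e1) and (s2,e2) overlap if s1 < e2 and s2 < e1.
v0 (15-18) vs v1..v6: overlaps v2, v4 -> 2
v1 (7-13) vs v2..v6: overlaps v2, v3, v5, v6 -> 4
v2 (9-17) vs v3..v6: overlaps v3, v4, v5, v6 -> 4
v3 (8-10) vs v4..v6: overlaps v5, v6 -> 2
v4 (14-22) vs v5..v6: overlaps none -> 0
v5 (5-13) vs v6: overlaps v6 -> 1
Total overlapping pairs = 2 + 4 + 4 + 2 + 0 + 1 = 13

13


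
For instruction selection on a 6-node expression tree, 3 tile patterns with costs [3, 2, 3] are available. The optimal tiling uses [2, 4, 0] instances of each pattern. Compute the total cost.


Total cost = sum(count_i * cost_i)
= 2*3 + 4*2 + 0*3
= 14

14


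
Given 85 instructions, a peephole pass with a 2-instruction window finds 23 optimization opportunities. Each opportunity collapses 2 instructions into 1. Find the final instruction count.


Each match removes 1 instructions.
Total removed = 23 * 1 = 23
Remaining = 85 - 23 = 62

62


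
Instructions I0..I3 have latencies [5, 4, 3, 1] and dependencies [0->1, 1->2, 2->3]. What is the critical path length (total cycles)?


Compute longest path through dependency graph: dist(Ik) = max over predecessors of dist + latency(Ik).
dist(I0) = latency 5 = 5
dist(I1) = dist(I0) + 4 = 5 + 4 = 9
dist(I2) = dist(I1) + 3 = 9 + 3 = 12
dist(I3) = dist(I2) + 1 = 12 + 1 = 13
Critical path = max dist = 13

13


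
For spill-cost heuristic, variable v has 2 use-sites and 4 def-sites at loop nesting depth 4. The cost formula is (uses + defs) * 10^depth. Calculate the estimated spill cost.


uses + defs = 2 + 4 = 6
10^4 = 10000
Spill cost = 6 * 10000 = 60000

60000


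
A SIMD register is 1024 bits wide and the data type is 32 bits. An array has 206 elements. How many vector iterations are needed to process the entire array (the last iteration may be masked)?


Width = 1024 / 32 = 32 elements per vector op
Iterations = ceil(206 / 32) = 7

7


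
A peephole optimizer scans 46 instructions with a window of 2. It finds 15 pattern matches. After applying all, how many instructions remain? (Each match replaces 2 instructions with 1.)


Each match removes 1 instructions.
Total removed = 15 * 1 = 15
Remaining = 46 - 15 = 31

31


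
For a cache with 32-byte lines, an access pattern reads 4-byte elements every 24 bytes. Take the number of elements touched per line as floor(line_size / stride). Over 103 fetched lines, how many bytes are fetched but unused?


Elements per line = floor(32 / 24) = 1
Bytes used per line = 1 * 4 = 4
Wasted per line = 32 - 4 = 28
Total wasted = 28 * 103 = 2884

2884


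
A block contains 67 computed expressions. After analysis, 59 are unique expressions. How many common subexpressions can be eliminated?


CSE count = total expressions - unique expressions
= 67 - 59 = 8

8


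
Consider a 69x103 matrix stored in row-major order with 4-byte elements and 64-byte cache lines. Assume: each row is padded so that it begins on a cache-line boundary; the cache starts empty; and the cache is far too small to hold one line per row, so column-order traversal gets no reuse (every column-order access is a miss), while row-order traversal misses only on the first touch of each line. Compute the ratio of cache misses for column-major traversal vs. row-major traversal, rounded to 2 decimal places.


Each row occupies 103 * 4 = 412 bytes and starts on a line boundary, so it spans ceil(412 / 64) = 7 cache lines.
Row-major traversal misses (one per line touched): 69 * ceil(103 * 4 / 64) = 483
Column-major traversal misses (no reuse, every access misses): 69 * 103 = 7107
Ratio = 7107 / 483 = 14.71

14.71


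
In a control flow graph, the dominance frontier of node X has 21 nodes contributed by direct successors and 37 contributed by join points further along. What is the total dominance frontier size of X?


DF(X) = direct successor contributions + join point contributions
= 21 + 37 = 58

58


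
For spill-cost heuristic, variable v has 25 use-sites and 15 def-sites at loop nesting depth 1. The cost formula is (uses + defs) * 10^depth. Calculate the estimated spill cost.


uses + defs = 25 + 15 = 40
10^1 = 10
Spill cost = 40 * 10 = 400

400


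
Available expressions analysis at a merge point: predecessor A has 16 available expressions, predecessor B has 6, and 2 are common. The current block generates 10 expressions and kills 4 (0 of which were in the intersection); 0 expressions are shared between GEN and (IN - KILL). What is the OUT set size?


IN = intersection of predecessors = 2
IN - KILL = 2 - 0 = 2
|OUT| = |GEN| + |IN - KILL| - |GEN ∩ (IN - KILL)| = 10 + 2 - 0 = 12

12


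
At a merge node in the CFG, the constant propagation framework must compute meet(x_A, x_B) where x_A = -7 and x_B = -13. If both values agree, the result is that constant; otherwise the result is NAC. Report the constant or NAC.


Meet operation: if both paths give the same constant, result is that constant; if they differ, result is NAC (not-a-constant).
Path A: -7, Path B: -13 -> differ
Result: not-a-constant -> NAC

NAC


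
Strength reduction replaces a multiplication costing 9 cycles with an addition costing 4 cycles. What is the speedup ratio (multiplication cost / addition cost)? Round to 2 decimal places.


Ratio = mult_cost / add_cost = 9 / 4 = 2.25

2.25


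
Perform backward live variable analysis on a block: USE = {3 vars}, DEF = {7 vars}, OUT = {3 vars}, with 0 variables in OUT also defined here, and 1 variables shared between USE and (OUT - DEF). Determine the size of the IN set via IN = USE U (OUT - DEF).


OUT - DEF: 3 - 0 = 3
|IN| = |USE| + |OUT - DEF| - |USE ∩ (OUT - DEF)| = 3 + 3 - 1 = 5

5


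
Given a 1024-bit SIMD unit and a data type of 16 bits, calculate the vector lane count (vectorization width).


Width = SIMD bits / data type bits
= 1024 / 16 = 64

64


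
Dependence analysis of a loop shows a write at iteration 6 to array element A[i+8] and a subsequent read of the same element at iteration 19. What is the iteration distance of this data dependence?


Distance = read iteration - write iteration
= 19 - 6 = 13

13


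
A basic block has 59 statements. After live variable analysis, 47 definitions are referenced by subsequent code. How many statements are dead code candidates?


Dead code = total statements - live definitions
= 59 - 47 = 12

12


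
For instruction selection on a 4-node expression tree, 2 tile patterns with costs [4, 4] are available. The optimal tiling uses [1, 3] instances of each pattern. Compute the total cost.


Total cost = sum(count_i * cost_i)
= 1*4 + 3*4
= 16

16


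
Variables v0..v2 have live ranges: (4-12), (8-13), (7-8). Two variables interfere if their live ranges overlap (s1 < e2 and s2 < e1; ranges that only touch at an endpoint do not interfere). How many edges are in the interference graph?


Check all pairs for overlapping intervals.
Two intervals (s1,e1) and (s2,e2) overlap if s1 < e2 and s2 < e1.
v0 (4-12) vs v1..v2: overlaps v1, v2 -> 2
v1 (8-13) vs v2: overlaps none -> 0
Total overlapping pairs = 2 + 0 = 2

2


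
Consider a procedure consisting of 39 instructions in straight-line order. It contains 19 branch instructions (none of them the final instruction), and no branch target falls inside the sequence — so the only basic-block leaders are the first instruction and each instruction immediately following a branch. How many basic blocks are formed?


With no in-sequence branch targets, the leaders are the first instruction plus the instruction after each branch.
Number of basic blocks = branches + 1
= 19 + 1 = 20

20


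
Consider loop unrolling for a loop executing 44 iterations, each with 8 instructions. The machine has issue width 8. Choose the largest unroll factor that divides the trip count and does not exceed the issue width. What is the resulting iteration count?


Largest divisor of 44 <= 8 is 4
New iterations = 44 / 4 = 11

11


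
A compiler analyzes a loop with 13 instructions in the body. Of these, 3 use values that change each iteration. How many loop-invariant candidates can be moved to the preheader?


Invariant candidates = total - loop-dependent
= 13 - 3 = 10

10


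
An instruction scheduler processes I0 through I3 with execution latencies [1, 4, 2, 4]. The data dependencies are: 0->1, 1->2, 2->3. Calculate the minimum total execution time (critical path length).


Compute longest path through dependency graph: dist(Ik) = max over predecessors of dist + latency(Ik).
dist(I0) = latency 1 = 1
dist(I1) = dist(I0) + 4 = 1 + 4 = 5
dist(I2) = dist(I1) + 2 = 5 + 2 = 7
dist(I3) = dist(I2) + 4 = 7 + 4 = 11
Critical path = max dist = 11

11


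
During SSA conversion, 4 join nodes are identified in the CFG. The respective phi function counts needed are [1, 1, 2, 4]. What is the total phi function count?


Total phi functions = sum of phi functions at each join node
= 1 + 1 + 2 + 4 = 8

8


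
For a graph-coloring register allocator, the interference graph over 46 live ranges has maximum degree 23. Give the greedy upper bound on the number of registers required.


Greedy coloring never needs more than (max_degree + 1) colors: when coloring a vertex, at most max_degree neighbors are already colored.
Upper bound = 23 + 1 = 24

24


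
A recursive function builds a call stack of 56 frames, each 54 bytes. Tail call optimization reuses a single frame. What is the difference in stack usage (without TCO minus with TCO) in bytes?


Without TCO: 56 * 54 = 3024 bytes
With TCO: reuse 1 frame = 54 bytes
Savings = 3024 - 54 = 2970

2970


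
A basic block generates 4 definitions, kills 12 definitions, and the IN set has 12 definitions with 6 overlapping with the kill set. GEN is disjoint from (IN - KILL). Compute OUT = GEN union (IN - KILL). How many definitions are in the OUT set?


IN - KILL: 12 - 6 = 6 surviving definitions
OUT = GEN + surviving = 4 + 6 = 10

10


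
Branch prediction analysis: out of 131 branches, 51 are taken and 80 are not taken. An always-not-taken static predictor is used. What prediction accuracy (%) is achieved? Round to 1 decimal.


Predictor: always-not-taken
Correct predictions = 80
Accuracy = 80 / 131 * 100 = 61.1%

61.1


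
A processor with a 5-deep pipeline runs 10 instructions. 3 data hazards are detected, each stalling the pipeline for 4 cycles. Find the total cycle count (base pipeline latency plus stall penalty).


Base cycles = 5 + 10 - 1 = 14
Total stalls = 3 * 4 = 12
Total = 14 + 12 = 26

26


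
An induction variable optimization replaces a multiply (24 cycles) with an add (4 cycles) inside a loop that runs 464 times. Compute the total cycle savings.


Per-iteration saving = 24 - 4 = 20
Total saved = 464 * 20 = 9280

9280


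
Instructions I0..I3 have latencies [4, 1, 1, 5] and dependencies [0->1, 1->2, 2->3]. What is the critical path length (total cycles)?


Compute longest path through dependency graph: dist(Ik) = max over predecessors of dist + latency(Ik).
dist(I0) = latency 4 = 4
dist(I1) = dist(I0) + 1 = 4 + 1 = 5
dist(I2) = dist(I1) + 1 = 5 + 1 = 6
dist(I3) = dist(I2) + 5 = 6 + 5 = 11
Critical path = max dist = 11

11


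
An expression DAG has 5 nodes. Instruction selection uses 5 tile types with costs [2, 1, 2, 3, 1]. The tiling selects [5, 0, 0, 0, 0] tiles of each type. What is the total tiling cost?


Total cost = sum(count_i * cost_i)
= 5*2 + 0*1 + 0*2 + 0*3 + 0*1
= 10

10


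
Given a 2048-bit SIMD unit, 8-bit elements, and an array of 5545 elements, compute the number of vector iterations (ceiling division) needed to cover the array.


Width = 2048 / 8 = 256 elements per vector op
Iterations = ceil(5545 / 256) = 22

22


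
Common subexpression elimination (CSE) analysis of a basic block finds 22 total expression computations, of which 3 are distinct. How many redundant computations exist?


CSE count = total expressions - unique expressions
= 22 - 3 = 19

19


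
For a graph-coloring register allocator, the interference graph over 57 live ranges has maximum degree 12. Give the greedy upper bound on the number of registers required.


Greedy coloring never needs more than (max_degree + 1) colors: when coloring a vertex, at most max_degree neighbors are already colored.
Upper bound = 12 + 1 = 13

13


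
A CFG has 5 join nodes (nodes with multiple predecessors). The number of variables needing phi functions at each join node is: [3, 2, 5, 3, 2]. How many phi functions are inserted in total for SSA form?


Total phi functions = sum of phi functions at each join node
= 3 + 2 + 5 + 3 + 2 = 15

15


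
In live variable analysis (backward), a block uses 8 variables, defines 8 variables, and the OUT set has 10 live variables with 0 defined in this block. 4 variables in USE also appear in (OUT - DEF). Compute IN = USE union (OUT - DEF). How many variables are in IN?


OUT - DEF: 10 - 0 = 10
|IN| = |USE| + |OUT - DEF| - |USE ∩ (OUT - DEF)| = 8 + 10 - 4 = 14

14


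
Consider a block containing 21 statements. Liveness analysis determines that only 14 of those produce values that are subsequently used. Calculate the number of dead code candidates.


Dead code = total statements - live definitions
= 21 - 14 = 7

7


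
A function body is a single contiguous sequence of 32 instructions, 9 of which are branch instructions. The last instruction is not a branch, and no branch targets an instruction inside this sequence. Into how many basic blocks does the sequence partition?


With no in-sequence branch targets, the leaders are the first instruction plus the instruction after each branch.
Number of basic blocks = branches + 1
= 9 + 1 = 10

10


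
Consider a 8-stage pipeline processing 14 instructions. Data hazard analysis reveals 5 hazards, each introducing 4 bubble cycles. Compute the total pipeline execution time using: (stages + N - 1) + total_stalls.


Base cycles = 8 + 14 - 1 = 21
Total stalls = 5 * 4 = 20
Total = 21 + 20 = 41

41


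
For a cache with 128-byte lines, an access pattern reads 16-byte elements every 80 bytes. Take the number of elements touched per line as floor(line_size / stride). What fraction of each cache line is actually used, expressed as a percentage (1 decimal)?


Elements per cache line = floor(128 / 80) = 1
Bytes used = 1 * 16 = 16
Utilization = 16 / 128 * 100 = 12.5%

12.5


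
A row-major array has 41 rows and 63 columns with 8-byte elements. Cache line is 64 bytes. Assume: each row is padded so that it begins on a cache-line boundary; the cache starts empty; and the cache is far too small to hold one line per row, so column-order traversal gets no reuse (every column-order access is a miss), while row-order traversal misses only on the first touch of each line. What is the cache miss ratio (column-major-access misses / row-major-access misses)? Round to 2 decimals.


Each row occupies 63 * 8 = 504 bytes and starts on a line boundary, so it spans ceil(504 / 64) = 8 cache lines.
Row-major traversal misses (one per line touched): 41 * ceil(63 * 8 / 64) = 328
Column-major traversal misses (no reuse, every access misses): 41 * 63 = 2583
Ratio = 2583 / 328 = 7.88

7.88


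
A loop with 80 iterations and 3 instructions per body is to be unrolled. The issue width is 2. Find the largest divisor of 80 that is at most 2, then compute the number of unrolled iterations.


Largest divisor of 80 <= 2 is 2
New iterations = 80 / 2 = 40

40


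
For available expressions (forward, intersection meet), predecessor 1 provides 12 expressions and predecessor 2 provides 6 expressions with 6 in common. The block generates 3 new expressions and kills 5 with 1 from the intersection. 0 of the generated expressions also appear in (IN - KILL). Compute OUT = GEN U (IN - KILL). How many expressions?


IN = intersection of predecessors = 6
IN - KILL = 6 - 1 = 5
|OUT| = |GEN| + |IN - KILL| - |GEN ∩ (IN - KILL)| = 3 + 5 - 0 = 8

8


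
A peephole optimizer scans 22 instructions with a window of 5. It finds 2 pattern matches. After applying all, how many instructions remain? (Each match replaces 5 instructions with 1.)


Each match removes 4 instructions.
Total removed = 2 * 4 = 8
Remaining = 22 - 8 = 14

14


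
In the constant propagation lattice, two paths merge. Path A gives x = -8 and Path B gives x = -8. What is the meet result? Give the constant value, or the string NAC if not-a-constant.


Meet operation: if both paths give the same constant, result is that constant; if they differ, result is NAC (not-a-constant).
Path A: -8, Path B: -8 -> equal
Result: constant -> -8

-8


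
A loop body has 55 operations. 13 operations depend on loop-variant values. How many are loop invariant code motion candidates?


Invariant candidates = total - loop-dependent
= 55 - 13 = 42

42


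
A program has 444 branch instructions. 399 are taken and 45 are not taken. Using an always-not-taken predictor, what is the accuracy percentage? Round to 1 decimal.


Predictor: always-not-taken
Correct predictions = 45
Accuracy = 45 / 444 * 100 = 10.1%

10.1


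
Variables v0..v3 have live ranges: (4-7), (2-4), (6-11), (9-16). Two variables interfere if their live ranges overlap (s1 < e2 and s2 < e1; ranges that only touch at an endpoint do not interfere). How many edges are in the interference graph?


Check all pairs for overlapping intervals.
Two intervals (s1,e1) and (s2,e2) overlap if s1 < e2 and s2 < e1.
v0 (4-7) vs v1..v3: overlaps v2 -> 1
v1 (2-4) vs v2..v3: overlaps none -> 0
v2 (6-11) vs v3: overlaps v3 -> 1
Total overlapping pairs = 1 + 0 + 1 = 2

2


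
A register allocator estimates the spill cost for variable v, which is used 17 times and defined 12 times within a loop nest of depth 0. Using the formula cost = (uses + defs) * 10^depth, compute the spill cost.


uses + defs = 17 + 12 = 29
10^0 = 1
Spill cost = 29 * 1 = 29

29


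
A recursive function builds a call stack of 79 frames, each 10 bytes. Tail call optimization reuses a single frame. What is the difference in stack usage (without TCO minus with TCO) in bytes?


Without TCO: 79 * 10 = 790 bytes
With TCO: reuse 1 frame = 10 bytes
Savings = 790 - 10 = 780

780


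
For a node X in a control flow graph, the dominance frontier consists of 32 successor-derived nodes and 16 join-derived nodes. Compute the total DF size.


DF(X) = direct successor contributions + join point contributions
= 32 + 16 = 48

48


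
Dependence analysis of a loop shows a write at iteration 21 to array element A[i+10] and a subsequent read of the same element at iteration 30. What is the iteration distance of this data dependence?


Distance = read iteration - write iteration
= 30 - 21 = 9

9


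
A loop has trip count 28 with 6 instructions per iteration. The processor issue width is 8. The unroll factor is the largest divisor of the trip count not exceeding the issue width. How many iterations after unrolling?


Largest divisor of 28 <= 8 is 7
New iterations = 28 / 7 = 4

4


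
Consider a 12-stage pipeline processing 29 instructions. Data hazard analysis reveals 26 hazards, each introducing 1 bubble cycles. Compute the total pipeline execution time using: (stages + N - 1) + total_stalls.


Base cycles = 12 + 29 - 1 = 40
Total stalls = 26 * 1 = 26
Total = 40 + 26 = 66

66


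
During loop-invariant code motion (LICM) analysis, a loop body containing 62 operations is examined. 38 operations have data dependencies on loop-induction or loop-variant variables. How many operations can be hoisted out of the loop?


Invariant candidates = total - loop-dependent
= 62 - 38 = 24

24


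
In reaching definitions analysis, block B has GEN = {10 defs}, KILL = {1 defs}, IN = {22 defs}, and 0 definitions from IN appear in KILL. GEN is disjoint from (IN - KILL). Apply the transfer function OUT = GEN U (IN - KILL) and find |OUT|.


IN - KILL: 22 - 0 = 22 surviving definitions
OUT = GEN + surviving = 10 + 22 = 32

32


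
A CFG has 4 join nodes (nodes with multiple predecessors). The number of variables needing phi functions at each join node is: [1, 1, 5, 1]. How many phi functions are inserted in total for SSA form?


Total phi functions = sum of phi functions at each join node
= 1 + 1 + 5 + 1 = 8

8


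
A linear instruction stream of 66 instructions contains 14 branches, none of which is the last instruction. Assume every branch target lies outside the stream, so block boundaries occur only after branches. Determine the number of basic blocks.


With no in-sequence branch targets, the leaders are the first instruction plus the instruction after each branch.
Number of basic blocks = branches + 1
= 14 + 1 = 15

15


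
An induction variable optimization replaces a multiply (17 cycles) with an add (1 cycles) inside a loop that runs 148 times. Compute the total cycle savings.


Per-iteration saving = 17 - 1 = 16
Total saved = 148 * 16 = 2368

2368


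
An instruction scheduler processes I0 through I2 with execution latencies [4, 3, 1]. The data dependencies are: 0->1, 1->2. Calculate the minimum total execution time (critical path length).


Compute longest path through dependency graph: dist(Ik) = max over predecessors of dist + latency(Ik).
dist(I0) = latency 4 = 4
dist(I1) = dist(I0) + 3 = 4 + 3 = 7
dist(I2) = dist(I1) + 1 = 7 + 1 = 8
Critical path = max dist = 8

8
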